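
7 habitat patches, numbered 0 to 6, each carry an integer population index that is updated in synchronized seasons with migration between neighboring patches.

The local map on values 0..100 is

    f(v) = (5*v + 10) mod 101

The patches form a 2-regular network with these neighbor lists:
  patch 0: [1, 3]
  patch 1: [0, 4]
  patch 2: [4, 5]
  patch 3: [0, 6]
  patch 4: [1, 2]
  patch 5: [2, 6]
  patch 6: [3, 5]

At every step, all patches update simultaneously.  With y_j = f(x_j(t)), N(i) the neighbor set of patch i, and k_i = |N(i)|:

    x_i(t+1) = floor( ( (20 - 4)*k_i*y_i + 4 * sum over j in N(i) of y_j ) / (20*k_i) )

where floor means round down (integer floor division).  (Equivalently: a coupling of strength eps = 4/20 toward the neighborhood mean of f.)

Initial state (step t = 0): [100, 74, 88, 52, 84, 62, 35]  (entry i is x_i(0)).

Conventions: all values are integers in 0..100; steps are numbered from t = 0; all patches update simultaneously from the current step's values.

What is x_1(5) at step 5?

Answer: x_1(5) = 27

Derivation:
t=0: [100, 74, 88, 52, 84, 62, 35]
t=1: [18, 64, 41, 63, 33, 26, 75]
t=2: [84, 39, 21, 35, 63, 40, 71]
t=3: [29, 7, 14, 76, 19, 14, 58]
t=4: [56, 41, 72, 84, 15, 81, 95]
t=5: [74, 27, 63, 37, 76, 23, 68]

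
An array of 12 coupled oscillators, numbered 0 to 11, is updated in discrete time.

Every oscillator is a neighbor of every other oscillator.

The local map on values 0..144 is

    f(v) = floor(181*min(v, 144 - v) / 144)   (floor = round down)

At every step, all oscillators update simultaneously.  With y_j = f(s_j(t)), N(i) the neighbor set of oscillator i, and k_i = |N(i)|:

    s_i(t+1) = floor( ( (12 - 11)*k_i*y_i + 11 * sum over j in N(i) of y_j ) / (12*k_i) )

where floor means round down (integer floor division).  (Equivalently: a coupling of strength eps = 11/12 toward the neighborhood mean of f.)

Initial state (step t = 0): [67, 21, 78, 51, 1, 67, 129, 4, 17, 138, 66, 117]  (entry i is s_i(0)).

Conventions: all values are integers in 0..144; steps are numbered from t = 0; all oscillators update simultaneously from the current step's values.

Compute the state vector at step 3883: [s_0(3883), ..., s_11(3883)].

Simulating step by step:
t=0: [67, 21, 78, 51, 1, 67, 129, 4, 17, 138, 66, 117]
t=1: [42, 42, 42, 42, 42, 42, 42, 42, 42, 42, 42, 42]
t=2: [52, 52, 52, 52, 52, 52, 52, 52, 52, 52, 52, 52]
t=3: [65, 65, 65, 65, 65, 65, 65, 65, 65, 65, 65, 65]
t=4: [81, 81, 81, 81, 81, 81, 81, 81, 81, 81, 81, 81]
t=5: [79, 79, 79, 79, 79, 79, 79, 79, 79, 79, 79, 79]
t=6: [81, 81, 81, 81, 81, 81, 81, 81, 81, 81, 81, 81]

Answer: [79, 79, 79, 79, 79, 79, 79, 79, 79, 79, 79, 79]
Key observation: The state at step 4, [81, 81, 81, 81, 81, 81, 81, 81, 81, 81, 81, 81], reappears at step 6: the system is in a cycle of period 2 from step 4 on.  Therefore the state at step 3883 equals the state at step 4 + ((3883 - 4) mod 2) = 5, which is [79, 79, 79, 79, 79, 79, 79, 79, 79, 79, 79, 79].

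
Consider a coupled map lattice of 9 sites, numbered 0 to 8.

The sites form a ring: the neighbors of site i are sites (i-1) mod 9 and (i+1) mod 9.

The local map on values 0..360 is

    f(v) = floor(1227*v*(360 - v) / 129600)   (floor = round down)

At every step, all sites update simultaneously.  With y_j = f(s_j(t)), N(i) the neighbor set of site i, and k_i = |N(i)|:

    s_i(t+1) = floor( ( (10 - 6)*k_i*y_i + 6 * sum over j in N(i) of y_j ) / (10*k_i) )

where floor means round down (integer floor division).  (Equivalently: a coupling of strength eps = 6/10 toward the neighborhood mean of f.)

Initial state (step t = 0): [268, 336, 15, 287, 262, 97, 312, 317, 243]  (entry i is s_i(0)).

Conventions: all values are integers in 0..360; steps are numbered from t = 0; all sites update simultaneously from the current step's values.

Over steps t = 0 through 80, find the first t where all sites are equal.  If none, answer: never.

Simulating step by step:
t=0: [268, 336, 15, 287, 262, 97, 312, 317, 243]  (not all equal)
t=1: [196, 114, 101, 166, 228, 211, 167, 174, 216]  (not all equal)
t=2: [289, 271, 269, 280, 293, 295, 302, 302, 300]  (not all equal)
t=3: [197, 218, 224, 209, 191, 177, 169, 166, 175]  (not all equal)
t=4: [301, 294, 292, 297, 303, 305, 305, 304, 304]  (not all equal)
t=5: [170, 179, 182, 175, 165, 159, 158, 160, 163]  (not all equal)
t=6: [305, 305, 306, 305, 304, 302, 302, 302, 303]  (not all equal)
t=7: [159, 157, 157, 158, 161, 163, 165, 164, 162]  (not all equal)
t=8: [302, 301, 301, 302, 303, 303, 304, 303, 303]  (not all equal)
t=9: [165, 167, 167, 165, 163, 162, 162, 162, 163]  (not all equal)
t=10: [304, 304, 304, 304, 303, 303, 303, 303, 303]  (not all equal)
t=11: [161, 161, 161, 161, 162, 163, 163, 163, 162]  (not all equal)
t=12: [303, 303, 303, 303, 303, 303, 304, 303, 303]  (not all equal)
t=13: [163, 163, 163, 163, 163, 162, 162, 162, 163]  (not all equal)
t=14: [304, 304, 304, 304, 303, 303, 303, 303, 303]  (not all equal)

Answer: never
Key observation: The state at step 10 reappears at step 14 — the system is in a cycle of period 4 from step 10 on.  No step 0..14 is synchronized, and the cycle repeats forever, so no step up to 80 (or ever) has all sites equal.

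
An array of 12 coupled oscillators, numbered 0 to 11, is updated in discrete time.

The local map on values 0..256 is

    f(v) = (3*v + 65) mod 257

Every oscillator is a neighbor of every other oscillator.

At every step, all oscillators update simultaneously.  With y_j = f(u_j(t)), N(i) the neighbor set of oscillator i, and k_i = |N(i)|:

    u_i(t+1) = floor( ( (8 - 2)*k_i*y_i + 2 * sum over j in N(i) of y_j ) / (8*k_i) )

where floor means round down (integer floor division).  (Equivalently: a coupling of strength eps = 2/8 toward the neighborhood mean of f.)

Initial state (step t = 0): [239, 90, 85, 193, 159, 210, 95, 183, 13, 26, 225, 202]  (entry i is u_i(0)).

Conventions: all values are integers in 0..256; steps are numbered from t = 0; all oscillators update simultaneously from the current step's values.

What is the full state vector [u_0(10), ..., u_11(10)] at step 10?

Simulating step by step:
t=0: [239, 90, 85, 193, 159, 210, 95, 183, 13, 26, 225, 202]
t=1: [37, 86, 75, 124, 50, 161, 97, 102, 105, 133, 194, 144]
t=2: [164, 84, 60, 167, 193, 61, 108, 119, 126, 187, 133, 211]
t=3: [71, 83, 218, 77, 134, 220, 136, 160, 175, 121, 190, 173]
t=4: [47, 73, 181, 60, 185, 185, 189, 55, 87, 156, 120, 83]
t=5: [182, 52, 101, 211, 109, 109, 118, 200, 83, 46, 155, 74]
t=6: [104, 194, 114, 167, 132, 132, 151, 143, 75, 181, 45, 55]
t=7: [125, 134, 146, 75, 186, 186, 40, 210, 61, 106, 183, 205]
t=8: [176, 195, 222, 67, 122, 122, 177, 174, 223, 134, 115, 163]
t=9: [93, 134, 193, 42, 162, 162, 95, 88, 195, 188, 146, 64]
t=10: [94, 183, 125, 169, 57, 57, 98, 83, 129, 114, 209, 30]

Answer: [94, 183, 125, 169, 57, 57, 98, 83, 129, 114, 209, 30]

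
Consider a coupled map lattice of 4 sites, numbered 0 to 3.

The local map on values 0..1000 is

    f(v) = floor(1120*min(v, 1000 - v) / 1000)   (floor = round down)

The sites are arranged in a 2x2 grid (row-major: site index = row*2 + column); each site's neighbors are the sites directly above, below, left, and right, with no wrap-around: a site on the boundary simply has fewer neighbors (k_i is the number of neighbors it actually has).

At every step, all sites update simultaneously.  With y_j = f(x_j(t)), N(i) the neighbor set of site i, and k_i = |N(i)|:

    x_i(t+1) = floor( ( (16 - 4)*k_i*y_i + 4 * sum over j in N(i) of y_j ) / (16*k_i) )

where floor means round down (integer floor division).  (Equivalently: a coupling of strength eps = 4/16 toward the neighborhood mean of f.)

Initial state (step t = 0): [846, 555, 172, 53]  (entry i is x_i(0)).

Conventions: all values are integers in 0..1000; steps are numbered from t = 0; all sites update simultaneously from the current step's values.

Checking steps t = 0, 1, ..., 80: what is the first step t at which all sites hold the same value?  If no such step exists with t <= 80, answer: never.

Simulating step by step:
t=0: [846, 555, 172, 53]  (not all equal)
t=1: [215, 402, 172, 130]  (not all equal)
t=2: [260, 385, 192, 189]  (not all equal)
t=3: [299, 386, 224, 239]  (not all equal)
t=4: [335, 399, 262, 285]  (not all equal)
t=5: [373, 421, 306, 331]  (not all equal)
t=6: [414, 451, 354, 379]  (not all equal)
t=7: [459, 489, 407, 430]  (not all equal)
t=8: [510, 534, 465, 486]  (not all equal)
t=9: [541, 527, 526, 538]  (not all equal)
t=10: [517, 525, 526, 520]  (not all equal)
t=11: [537, 533, 532, 535]  (not all equal)
t=12: [519, 522, 522, 520]  (not all equal)
t=13: [537, 535, 535, 536]  (not all equal)
t=14: [518, 519, 519, 519]  (not all equal)
t=15: [538, 538, 538, 538]  (all equal)

Answer: 15
Key observation: Synchronization is absorbing here: once all sites are equal they stay equal, and step 15 is the first all-equal step.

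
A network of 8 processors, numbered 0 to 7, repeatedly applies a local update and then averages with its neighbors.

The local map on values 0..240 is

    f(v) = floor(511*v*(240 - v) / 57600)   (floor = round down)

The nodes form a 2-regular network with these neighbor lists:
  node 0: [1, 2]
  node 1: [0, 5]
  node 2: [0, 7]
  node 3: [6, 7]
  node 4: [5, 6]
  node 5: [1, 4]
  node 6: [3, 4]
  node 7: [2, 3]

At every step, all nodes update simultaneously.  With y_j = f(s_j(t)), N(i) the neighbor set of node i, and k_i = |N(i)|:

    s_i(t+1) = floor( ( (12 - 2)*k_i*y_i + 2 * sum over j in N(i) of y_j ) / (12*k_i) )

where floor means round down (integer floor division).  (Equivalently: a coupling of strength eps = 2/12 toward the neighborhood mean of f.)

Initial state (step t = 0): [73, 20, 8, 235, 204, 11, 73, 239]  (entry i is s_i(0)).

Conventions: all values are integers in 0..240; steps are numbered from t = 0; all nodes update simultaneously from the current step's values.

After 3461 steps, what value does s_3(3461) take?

Answer: s_3(3461) = 127
Key observation: The state at step 7, [127, 127, 127, 127, 127, 127, 127, 127], reappears at step 8: the system is in a cycle of period 1 from step 7 on.  Therefore the state at step 3461 equals the state at step 7 + ((3461 - 7) mod 1) = 7, which is [127, 127, 127, 127, 127, 127, 127, 127].

Derivation:
t=0: [73, 20, 8, 235, 204, 11, 73, 239]
t=1: [94, 43, 22, 17, 65, 27, 96, 3]
t=2: [110, 76, 45, 38, 97, 57, 112, 11]
t=3: [120, 109, 76, 69, 120, 96, 121, 30]
t=4: [125, 125, 106, 101, 126, 122, 125, 63]
t=5: [126, 127, 123, 122, 127, 127, 126, 102]
t=6: [127, 127, 126, 126, 127, 127, 127, 124]
t=7: [127, 127, 127, 127, 127, 127, 127, 127]
t=8: [127, 127, 127, 127, 127, 127, 127, 127]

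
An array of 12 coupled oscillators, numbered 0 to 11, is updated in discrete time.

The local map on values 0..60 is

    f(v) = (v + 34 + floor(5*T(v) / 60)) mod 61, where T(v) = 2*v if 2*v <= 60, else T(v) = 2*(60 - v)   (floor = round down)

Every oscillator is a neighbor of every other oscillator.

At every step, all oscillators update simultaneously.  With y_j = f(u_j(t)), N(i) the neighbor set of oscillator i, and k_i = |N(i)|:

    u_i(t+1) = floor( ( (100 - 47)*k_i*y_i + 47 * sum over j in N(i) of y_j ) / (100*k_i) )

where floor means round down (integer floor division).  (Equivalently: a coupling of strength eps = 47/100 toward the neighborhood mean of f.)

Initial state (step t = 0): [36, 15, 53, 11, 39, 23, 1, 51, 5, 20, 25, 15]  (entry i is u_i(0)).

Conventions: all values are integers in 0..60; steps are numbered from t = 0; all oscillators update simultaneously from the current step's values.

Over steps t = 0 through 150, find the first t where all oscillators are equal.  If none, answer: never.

Simulating step by step:
t=0: [36, 15, 53, 11, 39, 23, 1, 51, 5, 20, 25, 15]  (not all equal)
t=1: [24, 42, 31, 40, 25, 47, 35, 30, 36, 45, 18, 42]  (not all equal)
t=2: [8, 17, 12, 16, 9, 18, 14, 12, 14, 17, 35, 17]  (not all equal)
t=3: [44, 49, 47, 49, 45, 50, 48, 47, 48, 49, 29, 49]  (not all equal)
t=4: [19, 21, 21, 21, 20, 22, 21, 21, 21, 21, 13, 21]  (not all equal)
t=5: [56, 57, 57, 57, 57, 58, 57, 57, 57, 57, 53, 57]  (not all equal)
t=6: [29, 29, 29, 29, 29, 30, 29, 29, 29, 29, 28, 29]  (not all equal)
t=7: [6, 6, 6, 6, 6, 7, 6, 6, 6, 6, 5, 6]  (not all equal)
t=8: [40, 40, 40, 40, 40, 41, 40, 40, 40, 40, 39, 40]  (not all equal)
t=9: [16, 16, 16, 16, 16, 16, 16, 16, 16, 16, 15, 16]  (not all equal)
t=10: [51, 51, 51, 51, 51, 51, 51, 51, 51, 51, 51, 51]  (all equal)

Answer: 10
Key observation: Synchronization is absorbing here: once all oscillators are equal they stay equal, and step 10 is the first all-equal step.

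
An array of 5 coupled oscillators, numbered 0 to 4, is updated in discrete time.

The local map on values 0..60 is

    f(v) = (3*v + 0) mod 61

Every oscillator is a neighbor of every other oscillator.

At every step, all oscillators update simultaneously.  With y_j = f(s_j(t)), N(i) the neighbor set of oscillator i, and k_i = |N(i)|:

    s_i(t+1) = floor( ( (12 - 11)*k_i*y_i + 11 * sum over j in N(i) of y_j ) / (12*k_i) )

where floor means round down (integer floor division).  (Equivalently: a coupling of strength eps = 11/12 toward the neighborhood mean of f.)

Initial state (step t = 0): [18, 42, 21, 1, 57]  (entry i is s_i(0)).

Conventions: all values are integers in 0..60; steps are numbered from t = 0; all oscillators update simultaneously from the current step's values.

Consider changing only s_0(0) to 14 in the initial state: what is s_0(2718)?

Simulating step by step:
t=0: [14, 42, 21, 1, 57]
t=1: [16, 22, 22, 22, 15]
t=2: [17, 24, 24, 24, 18]
t=3: [24, 30, 30, 30, 23]
t=4: [22, 20, 20, 20, 23]
t=5: [43, 35, 35, 35, 43]
t=6: [32, 27, 27, 27, 32]
t=7: [24, 26, 26, 26, 24]
t=8: [15, 14, 14, 14, 15]
t=9: [42, 43, 43, 43, 42]
t=10: [6, 5, 5, 5, 6]
t=11: [15, 16, 16, 16, 15]
t=12: [47, 46, 46, 46, 47]
t=13: [16, 17, 17, 17, 16]
t=14: [50, 49, 49, 49, 50]
t=15: [25, 26, 26, 26, 25]
t=16: [16, 15, 15, 15, 16]
t=17: [45, 46, 46, 46, 45]
t=18: [15, 14, 14, 14, 15]

Answer: s_0(2718) = 15
Key observation: The state at step 8, [15, 14, 14, 14, 15], reappears at step 18: the system is in a cycle of period 10 from step 8 on.  Therefore the state at step 2718 equals the state at step 8 + ((2718 - 8) mod 10) = 8, which is [15, 14, 14, 14, 15].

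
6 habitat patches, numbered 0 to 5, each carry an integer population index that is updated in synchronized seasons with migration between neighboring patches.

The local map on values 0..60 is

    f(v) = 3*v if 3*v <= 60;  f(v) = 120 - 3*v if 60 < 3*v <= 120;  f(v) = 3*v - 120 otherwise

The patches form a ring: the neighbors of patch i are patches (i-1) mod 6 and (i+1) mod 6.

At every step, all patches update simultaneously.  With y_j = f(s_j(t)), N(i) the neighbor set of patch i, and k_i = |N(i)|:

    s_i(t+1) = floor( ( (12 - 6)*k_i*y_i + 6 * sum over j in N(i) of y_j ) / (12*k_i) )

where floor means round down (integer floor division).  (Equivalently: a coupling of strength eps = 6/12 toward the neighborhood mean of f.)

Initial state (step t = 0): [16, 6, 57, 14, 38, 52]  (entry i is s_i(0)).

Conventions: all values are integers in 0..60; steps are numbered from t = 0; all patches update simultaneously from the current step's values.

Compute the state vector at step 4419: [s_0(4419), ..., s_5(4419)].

Answer: [55, 54, 54, 55, 54, 54]
Key observation: The state at step 30, [19, 18, 18, 19, 18, 18], reappears at step 34: the system is in a cycle of period 4 from step 30 on.  Therefore the state at step 4419 equals the state at step 30 + ((4419 - 30) mod 4) = 31, which is [55, 54, 54, 55, 54, 54].

Derivation:
t=0: [16, 6, 57, 14, 38, 52]
t=1: [37, 33, 40, 35, 22, 31]
t=2: [16, 12, 9, 21, 37, 29]
t=3: [41, 36, 36, 37, 27, 30]
t=4: [12, 9, 11, 17, 29, 25]
t=5: [36, 30, 36, 42, 40, 39]
t=6: [14, 21, 15, 6, 2, 4]
t=7: [38, 50, 41, 21, 10, 18]
t=8: [24, 17, 23, 36, 42, 36]
t=9: [39, 50, 41, 20, 9, 19]
t=10: [23, 16, 24, 37, 42, 36]
t=11: [40, 48, 38, 18, 8, 20]
t=12: [21, 13, 22, 34, 40, 36]
t=13: [41, 47, 41, 22, 7, 20]
t=14: [21, 12, 20, 33, 39, 36]
t=15: [40, 47, 44, 26, 9, 21]
t=16: [19, 13, 21, 30, 38, 35]
t=17: [42, 48, 45, 30, 14, 23]
t=18: [21, 17, 21, 29, 41, 37]
t=19: [43, 54, 49, 31, 12, 19]
t=20: [29, 30, 30, 29, 39, 39]
t=21: [24, 30, 30, 24, 10, 10]
t=22: [39, 34, 34, 39, 34, 34]
t=23: [10, 14, 14, 10, 14, 14]
t=24: [36, 39, 39, 36, 39, 39]
t=25: [7, 5, 5, 7, 5, 5]
t=26: [18, 16, 16, 18, 16, 16]
t=27: [51, 49, 49, 51, 49, 49]
t=28: [30, 28, 28, 30, 28, 28]
t=29: [33, 34, 34, 33, 34, 34]
t=30: [19, 18, 18, 19, 18, 18]
t=31: [55, 54, 54, 55, 54, 54]
t=32: [43, 42, 42, 43, 42, 42]
t=33: [7, 6, 6, 7, 6, 6]
t=34: [19, 18, 18, 19, 18, 18]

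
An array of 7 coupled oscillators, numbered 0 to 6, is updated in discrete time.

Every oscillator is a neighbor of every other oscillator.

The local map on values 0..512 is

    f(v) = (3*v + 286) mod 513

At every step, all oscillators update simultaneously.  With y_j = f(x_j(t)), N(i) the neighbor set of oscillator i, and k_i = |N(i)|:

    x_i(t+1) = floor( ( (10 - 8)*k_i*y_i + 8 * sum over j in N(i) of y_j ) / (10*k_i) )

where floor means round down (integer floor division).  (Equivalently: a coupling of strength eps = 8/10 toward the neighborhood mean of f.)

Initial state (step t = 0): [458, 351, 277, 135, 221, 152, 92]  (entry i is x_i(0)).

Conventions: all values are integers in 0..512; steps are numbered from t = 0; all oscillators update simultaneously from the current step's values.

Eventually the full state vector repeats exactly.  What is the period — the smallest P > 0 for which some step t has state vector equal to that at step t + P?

Answer: 18
Key observation: The state at step 7, [451, 451, 451, 451, 451, 451, 451], reappears at step 25 — and no state repeats earlier — so the cycle the system enters has period 18.

Derivation:
t=0: [458, 351, 277, 135, 221, 152, 92]
t=1: [197, 209, 195, 200, 218, 204, 192]
t=2: [378, 380, 378, 379, 382, 379, 377]
t=3: [396, 397, 396, 397, 397, 397, 396]
t=4: [449, 449, 449, 449, 449, 449, 449]
t=5: [94, 94, 94, 94, 94, 94, 94]
t=6: [55, 55, 55, 55, 55, 55, 55]
t=7: [451, 451, 451, 451, 451, 451, 451]
t=8: [100, 100, 100, 100, 100, 100, 100]
t=9: [73, 73, 73, 73, 73, 73, 73]
t=10: [505, 505, 505, 505, 505, 505, 505]
t=11: [262, 262, 262, 262, 262, 262, 262]
t=12: [46, 46, 46, 46, 46, 46, 46]
t=13: [424, 424, 424, 424, 424, 424, 424]
t=14: [19, 19, 19, 19, 19, 19, 19]
t=15: [343, 343, 343, 343, 343, 343, 343]
t=16: [289, 289, 289, 289, 289, 289, 289]
t=17: [127, 127, 127, 127, 127, 127, 127]
t=18: [154, 154, 154, 154, 154, 154, 154]
t=19: [235, 235, 235, 235, 235, 235, 235]
t=20: [478, 478, 478, 478, 478, 478, 478]
t=21: [181, 181, 181, 181, 181, 181, 181]
t=22: [316, 316, 316, 316, 316, 316, 316]
t=23: [208, 208, 208, 208, 208, 208, 208]
t=24: [397, 397, 397, 397, 397, 397, 397]
t=25: [451, 451, 451, 451, 451, 451, 451]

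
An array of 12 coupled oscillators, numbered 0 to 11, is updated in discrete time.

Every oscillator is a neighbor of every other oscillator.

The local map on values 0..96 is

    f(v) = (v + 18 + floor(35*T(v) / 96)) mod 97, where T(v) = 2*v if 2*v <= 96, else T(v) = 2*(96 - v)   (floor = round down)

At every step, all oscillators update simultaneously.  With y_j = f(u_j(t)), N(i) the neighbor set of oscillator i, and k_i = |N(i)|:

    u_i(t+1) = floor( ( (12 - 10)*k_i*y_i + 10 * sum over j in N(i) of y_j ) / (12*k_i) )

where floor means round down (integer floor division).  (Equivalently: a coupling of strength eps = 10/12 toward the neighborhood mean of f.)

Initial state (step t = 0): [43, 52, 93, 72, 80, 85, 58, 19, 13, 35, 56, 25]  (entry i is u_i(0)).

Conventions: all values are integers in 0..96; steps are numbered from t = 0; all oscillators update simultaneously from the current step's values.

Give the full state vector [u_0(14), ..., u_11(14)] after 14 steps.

Simulating step by step:
t=0: [43, 52, 93, 72, 80, 85, 58, 19, 13, 35, 56, 25]
t=1: [37, 30, 31, 30, 30, 30, 30, 34, 33, 36, 30, 35]
t=2: [73, 72, 72, 72, 72, 72, 72, 73, 73, 73, 72, 73]
t=3: [10, 10, 10, 10, 10, 10, 10, 10, 10, 10, 10, 10]
t=4: [35, 35, 35, 35, 35, 35, 35, 35, 35, 35, 35, 35]
t=5: [78, 78, 78, 78, 78, 78, 78, 78, 78, 78, 78, 78]
t=6: [12, 12, 12, 12, 12, 12, 12, 12, 12, 12, 12, 12]
t=7: [38, 38, 38, 38, 38, 38, 38, 38, 38, 38, 38, 38]
t=8: [83, 83, 83, 83, 83, 83, 83, 83, 83, 83, 83, 83]
t=9: [13, 13, 13, 13, 13, 13, 13, 13, 13, 13, 13, 13]
t=10: [40, 40, 40, 40, 40, 40, 40, 40, 40, 40, 40, 40]
t=11: [87, 87, 87, 87, 87, 87, 87, 87, 87, 87, 87, 87]
t=12: [14, 14, 14, 14, 14, 14, 14, 14, 14, 14, 14, 14]
t=13: [42, 42, 42, 42, 42, 42, 42, 42, 42, 42, 42, 42]
t=14: [90, 90, 90, 90, 90, 90, 90, 90, 90, 90, 90, 90]

Answer: [90, 90, 90, 90, 90, 90, 90, 90, 90, 90, 90, 90]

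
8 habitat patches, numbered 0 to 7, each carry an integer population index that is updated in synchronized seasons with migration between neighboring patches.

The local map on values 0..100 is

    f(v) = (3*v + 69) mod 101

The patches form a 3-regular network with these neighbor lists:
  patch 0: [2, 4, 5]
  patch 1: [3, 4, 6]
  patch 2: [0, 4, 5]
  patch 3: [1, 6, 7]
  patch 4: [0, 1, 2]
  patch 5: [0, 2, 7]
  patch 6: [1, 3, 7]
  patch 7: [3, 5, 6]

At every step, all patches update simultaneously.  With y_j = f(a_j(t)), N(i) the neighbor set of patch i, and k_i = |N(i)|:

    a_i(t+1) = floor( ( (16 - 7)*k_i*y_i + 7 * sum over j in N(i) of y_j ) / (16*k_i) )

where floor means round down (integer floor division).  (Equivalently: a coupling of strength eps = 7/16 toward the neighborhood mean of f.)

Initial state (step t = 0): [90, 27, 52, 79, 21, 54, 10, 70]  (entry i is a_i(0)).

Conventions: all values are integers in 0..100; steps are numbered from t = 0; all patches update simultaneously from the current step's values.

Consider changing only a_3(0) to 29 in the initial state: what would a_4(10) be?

Answer: a_4(10) = 78
Key observation: This trace re-runs the system from the modified initial state.

Derivation:
t=0: [90, 27, 52, 29, 21, 54, 10, 70]
t=1: [32, 54, 26, 63, 33, 36, 82, 70]
t=2: [63, 36, 56, 48, 57, 70, 30, 64]
t=3: [53, 58, 44, 34, 45, 65, 53, 54]
t=4: [38, 37, 69, 53, 25, 57, 35, 39]
t=5: [68, 65, 65, 49, 58, 56, 68, 67]
t=6: [60, 53, 56, 37, 51, 49, 60, 55]
t=7: [36, 35, 31, 59, 27, 24, 46, 38]
t=8: [64, 55, 58, 48, 58, 54, 31, 59]
t=9: [49, 34, 41, 26, 42, 37, 47, 39]
t=10: [46, 60, 78, 49, 78, 72, 33, 67]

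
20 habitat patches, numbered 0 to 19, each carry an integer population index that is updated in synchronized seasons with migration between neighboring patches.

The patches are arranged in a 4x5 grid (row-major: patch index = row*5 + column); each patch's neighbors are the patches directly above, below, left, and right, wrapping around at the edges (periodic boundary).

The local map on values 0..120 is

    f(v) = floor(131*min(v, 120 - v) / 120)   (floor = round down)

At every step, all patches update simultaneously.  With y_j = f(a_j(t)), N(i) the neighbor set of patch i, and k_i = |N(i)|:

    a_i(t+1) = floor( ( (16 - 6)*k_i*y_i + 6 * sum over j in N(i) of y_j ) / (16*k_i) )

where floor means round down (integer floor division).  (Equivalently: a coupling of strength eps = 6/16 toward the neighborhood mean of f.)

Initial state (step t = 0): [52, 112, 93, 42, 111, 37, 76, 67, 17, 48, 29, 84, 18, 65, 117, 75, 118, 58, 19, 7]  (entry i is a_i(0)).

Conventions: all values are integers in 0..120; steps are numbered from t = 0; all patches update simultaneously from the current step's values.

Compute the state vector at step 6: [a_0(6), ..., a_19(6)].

Simulating step by step:
t=0: [52, 112, 93, 42, 111, 37, 76, 67, 17, 48, 29, 84, 18, 65, 117, 75, 118, 58, 19, 7]
t=1: [44, 17, 34, 35, 20, 42, 43, 46, 31, 39, 31, 33, 32, 43, 15, 39, 16, 45, 28, 11]
t=2: [41, 25, 37, 35, 26, 43, 42, 45, 37, 37, 33, 34, 38, 39, 22, 36, 24, 41, 32, 17]
t=3: [40, 31, 39, 37, 30, 44, 43, 46, 40, 37, 36, 37, 41, 39, 27, 36, 30, 40, 34, 22]
t=4: [41, 35, 41, 39, 33, 45, 44, 47, 43, 39, 39, 40, 43, 40, 31, 37, 34, 41, 37, 27]
t=5: [42, 39, 43, 41, 37, 47, 46, 49, 45, 41, 41, 43, 45, 42, 35, 39, 38, 43, 39, 32]
t=6: [44, 43, 46, 44, 40, 49, 49, 51, 48, 44, 44, 46, 48, 44, 39, 41, 42, 45, 42, 36]

Answer: [44, 43, 46, 44, 40, 49, 49, 51, 48, 44, 44, 46, 48, 44, 39, 41, 42, 45, 42, 36]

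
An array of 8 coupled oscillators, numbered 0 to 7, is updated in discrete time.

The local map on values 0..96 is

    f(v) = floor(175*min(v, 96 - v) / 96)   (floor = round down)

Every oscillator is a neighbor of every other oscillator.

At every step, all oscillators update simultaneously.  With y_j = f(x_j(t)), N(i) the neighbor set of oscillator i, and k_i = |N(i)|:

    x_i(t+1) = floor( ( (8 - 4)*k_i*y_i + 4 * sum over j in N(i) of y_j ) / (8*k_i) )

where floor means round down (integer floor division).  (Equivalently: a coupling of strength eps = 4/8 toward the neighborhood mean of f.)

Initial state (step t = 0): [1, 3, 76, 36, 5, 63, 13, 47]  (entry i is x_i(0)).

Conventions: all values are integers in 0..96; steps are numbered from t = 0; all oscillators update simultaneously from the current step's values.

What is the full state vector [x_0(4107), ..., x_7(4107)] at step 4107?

Simulating step by step:
t=0: [1, 3, 76, 36, 5, 63, 13, 47]
t=1: [20, 22, 35, 48, 24, 46, 30, 56]
t=2: [49, 51, 61, 71, 52, 69, 57, 65]
t=3: [74, 73, 64, 57, 72, 58, 68, 61]
t=4: [48, 48, 56, 61, 49, 60, 53, 58]
t=5: [80, 80, 74, 70, 79, 71, 76, 72]
t=6: [33, 33, 38, 41, 34, 40, 36, 39]
t=7: [63, 63, 67, 69, 64, 68, 65, 68]
t=8: [56, 56, 53, 52, 56, 53, 55, 53]
t=9: [74, 74, 76, 77, 74, 76, 74, 76]
t=10: [38, 38, 37, 36, 38, 37, 38, 37]
t=11: [68, 68, 67, 66, 68, 67, 68, 67]
t=12: [51, 51, 51, 52, 51, 51, 51, 51]
t=13: [81, 81, 81, 81, 81, 81, 81, 81]
t=14: [27, 27, 27, 27, 27, 27, 27, 27]
t=15: [49, 49, 49, 49, 49, 49, 49, 49]
t=16: [85, 85, 85, 85, 85, 85, 85, 85]
t=17: [20, 20, 20, 20, 20, 20, 20, 20]
t=18: [36, 36, 36, 36, 36, 36, 36, 36]
t=19: [65, 65, 65, 65, 65, 65, 65, 65]
t=20: [56, 56, 56, 56, 56, 56, 56, 56]
t=21: [72, 72, 72, 72, 72, 72, 72, 72]
t=22: [43, 43, 43, 43, 43, 43, 43, 43]
t=23: [78, 78, 78, 78, 78, 78, 78, 78]
t=24: [32, 32, 32, 32, 32, 32, 32, 32]
t=25: [58, 58, 58, 58, 58, 58, 58, 58]
t=26: [69, 69, 69, 69, 69, 69, 69, 69]
t=27: [49, 49, 49, 49, 49, 49, 49, 49]

Answer: [49, 49, 49, 49, 49, 49, 49, 49]
Key observation: The state at step 15, [49, 49, 49, 49, 49, 49, 49, 49], reappears at step 27: the system is in a cycle of period 12 from step 15 on.  Therefore the state at step 4107 equals the state at step 15 + ((4107 - 15) mod 12) = 15, which is [49, 49, 49, 49, 49, 49, 49, 49].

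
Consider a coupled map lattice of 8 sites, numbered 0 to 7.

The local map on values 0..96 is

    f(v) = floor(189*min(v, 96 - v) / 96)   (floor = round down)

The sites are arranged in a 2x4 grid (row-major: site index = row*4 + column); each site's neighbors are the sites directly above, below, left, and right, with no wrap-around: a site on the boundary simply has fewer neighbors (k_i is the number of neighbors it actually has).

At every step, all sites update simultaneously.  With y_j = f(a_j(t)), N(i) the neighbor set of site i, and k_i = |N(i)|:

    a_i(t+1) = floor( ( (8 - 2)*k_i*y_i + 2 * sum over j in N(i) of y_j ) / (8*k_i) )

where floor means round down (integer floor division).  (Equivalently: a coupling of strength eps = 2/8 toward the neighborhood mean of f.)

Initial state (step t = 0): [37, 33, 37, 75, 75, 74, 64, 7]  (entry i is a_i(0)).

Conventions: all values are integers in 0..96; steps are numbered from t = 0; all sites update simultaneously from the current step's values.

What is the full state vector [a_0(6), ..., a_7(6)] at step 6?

Answer: [64, 67, 70, 71, 41, 46, 76, 45]

Derivation:
t=0: [37, 33, 37, 75, 75, 74, 64, 7]
t=1: [67, 63, 68, 41, 45, 46, 57, 22]
t=2: [61, 64, 59, 72, 84, 86, 72, 51]
t=3: [61, 60, 67, 55, 28, 25, 50, 77]
t=4: [66, 67, 62, 71, 55, 54, 79, 49]
t=5: [61, 60, 61, 56, 77, 75, 44, 79]
t=6: [64, 67, 70, 71, 41, 46, 76, 45]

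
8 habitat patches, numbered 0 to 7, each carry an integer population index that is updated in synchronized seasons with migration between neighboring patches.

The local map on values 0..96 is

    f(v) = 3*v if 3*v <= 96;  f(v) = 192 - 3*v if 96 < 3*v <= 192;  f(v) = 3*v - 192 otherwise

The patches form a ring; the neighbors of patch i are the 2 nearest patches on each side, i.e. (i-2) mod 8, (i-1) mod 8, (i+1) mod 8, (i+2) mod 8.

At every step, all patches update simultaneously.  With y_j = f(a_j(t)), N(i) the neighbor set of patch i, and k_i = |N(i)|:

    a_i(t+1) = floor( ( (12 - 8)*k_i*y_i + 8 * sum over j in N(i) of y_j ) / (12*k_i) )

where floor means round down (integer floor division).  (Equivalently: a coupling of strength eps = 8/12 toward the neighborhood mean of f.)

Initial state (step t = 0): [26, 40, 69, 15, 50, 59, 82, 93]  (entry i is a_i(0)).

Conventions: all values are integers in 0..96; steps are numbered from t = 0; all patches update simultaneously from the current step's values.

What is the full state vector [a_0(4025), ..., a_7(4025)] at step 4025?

Answer: [65, 47, 27, 24, 27, 47, 65, 71]
Key observation: The state at step 33, [61, 46, 27, 25, 27, 46, 61, 68], reappears at step 39: the system is in a cycle of period 6 from step 33 on.  Therefore the state at step 4025 equals the state at step 33 + ((4025 - 33) mod 6) = 35, which is [65, 47, 27, 24, 27, 47, 65, 71].

Derivation:
t=0: [26, 40, 69, 15, 50, 59, 82, 93]
t=1: [64, 61, 44, 39, 35, 43, 55, 65]
t=2: [16, 26, 48, 61, 66, 53, 34, 17]
t=3: [60, 52, 39, 30, 32, 37, 53, 58]
t=4: [31, 44, 64, 78, 78, 66, 45, 33]
t=5: [66, 58, 39, 32, 31, 41, 58, 67]
t=6: [22, 37, 60, 74, 74, 59, 35, 21]
t=7: [62, 55, 38, 33, 34, 40, 58, 62]
t=8: [23, 39, 62, 75, 73, 58, 35, 22]
t=9: [62, 54, 36, 32, 33, 41, 59, 63]
t=10: [24, 41, 65, 78, 75, 57, 33, 21]
t=11: [62, 53, 37, 35, 37, 45, 62, 63]
t=12: [22, 40, 61, 71, 65, 48, 26, 18]
t=13: [57, 49, 30, 29, 27, 42, 54, 62]
t=14: [35, 49, 69, 76, 72, 56, 39, 29]
t=15: [66, 52, 37, 30, 33, 45, 62, 67]
t=16: [24, 43, 64, 74, 70, 52, 29, 20]
t=17: [59, 48, 30, 29, 31, 44, 60, 63]
t=18: [30, 48, 70, 77, 72, 52, 32, 23]
t=19: [68, 52, 39, 34, 39, 50, 68, 68]
t=20: [26, 43, 60, 68, 61, 45, 27, 21]
t=21: [62, 48, 31, 27, 30, 46, 61, 67]
t=22: [28, 47, 68, 74, 69, 49, 29, 22]
t=23: [64, 49, 34, 30, 34, 48, 64, 66]
t=24: [23, 46, 67, 75, 68, 47, 24, 17]
t=25: [54, 45, 31, 32, 31, 45, 54, 58]
t=26: [43, 58, 77, 82, 77, 58, 43, 35]
t=27: [55, 46, 42, 37, 42, 46, 55, 56]
t=28: [37, 51, 60, 67, 60, 51, 37, 35]
t=29: [63, 44, 27, 20, 27, 44, 63, 69]
t=30: [27, 46, 61, 67, 61, 46, 27, 26]
t=31: [64, 47, 28, 24, 28, 47, 64, 71]
t=32: [26, 46, 62, 69, 62, 46, 26, 24]
t=33: [61, 46, 27, 25, 27, 46, 61, 68]
t=34: [29, 47, 63, 70, 63, 47, 29, 25]
t=35: [65, 47, 27, 24, 27, 47, 65, 71]
t=36: [27, 46, 61, 68, 61, 46, 27, 25]
t=37: [63, 47, 29, 25, 29, 47, 63, 70]
t=38: [27, 47, 65, 71, 65, 47, 27, 24]
t=39: [61, 46, 27, 25, 27, 46, 61, 68]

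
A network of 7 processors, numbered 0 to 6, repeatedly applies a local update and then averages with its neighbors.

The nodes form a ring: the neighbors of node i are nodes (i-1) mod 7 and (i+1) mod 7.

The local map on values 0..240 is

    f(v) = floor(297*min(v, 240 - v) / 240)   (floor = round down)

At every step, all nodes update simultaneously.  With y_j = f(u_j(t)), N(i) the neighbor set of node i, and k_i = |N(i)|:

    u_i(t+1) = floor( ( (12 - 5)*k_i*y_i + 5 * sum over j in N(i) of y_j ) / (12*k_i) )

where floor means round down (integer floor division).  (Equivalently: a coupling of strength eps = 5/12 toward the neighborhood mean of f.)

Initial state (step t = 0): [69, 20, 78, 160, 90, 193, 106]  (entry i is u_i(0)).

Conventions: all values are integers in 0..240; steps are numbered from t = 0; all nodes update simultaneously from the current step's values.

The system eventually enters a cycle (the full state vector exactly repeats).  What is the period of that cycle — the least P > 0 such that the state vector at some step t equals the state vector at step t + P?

Simulating step by step:
t=0: [69, 20, 78, 160, 90, 193, 106]
t=1: [81, 51, 81, 100, 97, 84, 106]
t=2: [98, 78, 97, 117, 117, 112, 118]
t=3: [121, 106, 120, 139, 142, 140, 139]
t=4: [138, 137, 139, 128, 122, 122, 128]
t=5: [128, 126, 127, 136, 144, 144, 137]
t=6: [136, 139, 137, 128, 120, 119, 127]
t=7: [129, 125, 128, 137, 145, 145, 138]
t=8: [135, 140, 136, 127, 119, 118, 126]
t=9: [130, 125, 129, 138, 145, 145, 139]
t=10: [134, 139, 135, 126, 118, 118, 125]
t=11: [131, 126, 130, 139, 144, 145, 140]
t=12: [133, 138, 134, 125, 119, 118, 124]
t=13: [133, 128, 132, 140, 145, 145, 141]
t=14: [131, 135, 131, 123, 118, 118, 123]
t=15: [135, 131, 135, 142, 145, 145, 142]
t=16: [128, 131, 128, 121, 117, 117, 121]
t=17: [139, 135, 139, 144, 144, 144, 144]
t=18: [123, 126, 123, 119, 118, 118, 119]
t=19: [144, 142, 144, 146, 146, 146, 146]
t=20: [118, 119, 118, 116, 116, 116, 116]
t=21: [145, 146, 145, 143, 143, 143, 143]
t=22: [117, 116, 117, 119, 120, 120, 119]
t=23: [144, 143, 144, 146, 147, 147, 146]
t=24: [118, 119, 118, 116, 115, 115, 116]
t=25: [145, 146, 145, 143, 142, 142, 143]
t=26: [117, 116, 117, 119, 120, 120, 119]

Answer: 4
Key observation: The state at step 22, [117, 116, 117, 119, 120, 120, 119], reappears at step 26 — and no state repeats earlier — so the cycle the system enters has period 4.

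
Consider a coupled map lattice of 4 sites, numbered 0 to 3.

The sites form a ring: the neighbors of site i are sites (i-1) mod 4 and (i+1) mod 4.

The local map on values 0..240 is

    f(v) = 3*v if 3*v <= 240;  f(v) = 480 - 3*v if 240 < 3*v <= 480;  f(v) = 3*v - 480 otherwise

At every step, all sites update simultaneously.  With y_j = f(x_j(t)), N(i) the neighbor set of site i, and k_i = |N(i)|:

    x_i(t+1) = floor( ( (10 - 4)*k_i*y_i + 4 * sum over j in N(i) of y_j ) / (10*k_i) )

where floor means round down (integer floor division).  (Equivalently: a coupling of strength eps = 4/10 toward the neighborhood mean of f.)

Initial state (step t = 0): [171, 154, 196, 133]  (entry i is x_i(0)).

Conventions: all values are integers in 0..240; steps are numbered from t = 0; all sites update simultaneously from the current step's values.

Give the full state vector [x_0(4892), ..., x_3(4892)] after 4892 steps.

Simulating step by step:
t=0: [171, 154, 196, 133]
t=1: [39, 39, 84, 76]
t=2: [139, 139, 205, 205]
t=3: [77, 77, 120, 120]
t=4: [208, 208, 142, 142]
t=5: [126, 126, 72, 72]
t=6: [124, 124, 193, 193]
t=7: [106, 106, 100, 100]
t=8: [165, 165, 176, 176]
t=9: [21, 21, 41, 41]
t=10: [75, 75, 111, 111]
t=11: [209, 209, 162, 162]
t=12: [118, 118, 34, 34]
t=13: [121, 121, 106, 106]
t=14: [126, 126, 153, 153]
t=15: [85, 85, 37, 37]
t=16: [202, 202, 133, 133]
t=17: [117, 117, 90, 90]
t=18: [145, 145, 193, 193]
t=19: [55, 55, 88, 88]
t=20: [175, 175, 205, 205]
t=21: [63, 63, 117, 117]
t=22: [177, 177, 141, 141]
t=23: [52, 52, 55, 55]
t=24: [157, 157, 163, 163]
t=25: [9, 9, 9, 9]
t=26: [27, 27, 27, 27]
t=27: [81, 81, 81, 81]
t=28: [237, 237, 237, 237]
t=29: [231, 231, 231, 231]
t=30: [213, 213, 213, 213]
t=31: [159, 159, 159, 159]
t=32: [3, 3, 3, 3]
t=33: [9, 9, 9, 9]

Answer: [237, 237, 237, 237]
Key observation: The state at step 25, [9, 9, 9, 9], reappears at step 33: the system is in a cycle of period 8 from step 25 on.  Therefore the state at step 4892 equals the state at step 25 + ((4892 - 25) mod 8) = 28, which is [237, 237, 237, 237].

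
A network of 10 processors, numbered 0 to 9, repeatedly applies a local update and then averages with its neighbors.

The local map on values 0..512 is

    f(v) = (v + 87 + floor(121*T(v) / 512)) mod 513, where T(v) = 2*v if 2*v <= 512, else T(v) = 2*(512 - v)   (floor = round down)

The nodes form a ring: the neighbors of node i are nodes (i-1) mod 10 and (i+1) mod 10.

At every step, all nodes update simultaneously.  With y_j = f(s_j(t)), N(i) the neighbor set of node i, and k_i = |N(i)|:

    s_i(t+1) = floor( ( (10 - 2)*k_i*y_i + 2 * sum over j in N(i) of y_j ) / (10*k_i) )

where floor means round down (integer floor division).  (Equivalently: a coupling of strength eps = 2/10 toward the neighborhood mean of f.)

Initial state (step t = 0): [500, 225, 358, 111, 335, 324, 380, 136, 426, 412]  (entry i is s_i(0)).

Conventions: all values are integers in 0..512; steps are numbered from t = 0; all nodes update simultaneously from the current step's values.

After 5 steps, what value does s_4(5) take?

Simulating step by step:
t=0: [500, 225, 358, 111, 335, 324, 380, 136, 426, 412]
t=1: [108, 342, 70, 250, 478, 451, 91, 235, 64, 38]
t=2: [261, 450, 248, 389, 105, 71, 225, 386, 202, 156]
t=3: [409, 134, 369, 86, 214, 218, 355, 95, 340, 337]
t=4: [103, 231, 57, 211, 383, 366, 65, 231, 479, 458]
t=5: [238, 382, 218, 336, 54, 27, 189, 366, 102, 76]

Answer: s_4(5) = 54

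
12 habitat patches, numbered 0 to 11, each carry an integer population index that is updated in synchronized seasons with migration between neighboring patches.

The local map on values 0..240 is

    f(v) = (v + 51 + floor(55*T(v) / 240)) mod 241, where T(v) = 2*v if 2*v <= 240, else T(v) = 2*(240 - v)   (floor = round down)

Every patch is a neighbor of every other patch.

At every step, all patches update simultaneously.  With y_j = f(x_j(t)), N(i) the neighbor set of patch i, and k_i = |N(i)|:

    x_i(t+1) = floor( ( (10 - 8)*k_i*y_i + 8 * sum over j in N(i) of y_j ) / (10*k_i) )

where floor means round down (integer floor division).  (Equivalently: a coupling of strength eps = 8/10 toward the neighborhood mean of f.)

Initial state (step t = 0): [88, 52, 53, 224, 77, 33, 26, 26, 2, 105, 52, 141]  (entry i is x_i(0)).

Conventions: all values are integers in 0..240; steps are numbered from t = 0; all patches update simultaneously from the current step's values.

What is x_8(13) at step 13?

Answer: x_8(13) = 78

Derivation:
t=0: [88, 52, 53, 224, 77, 33, 26, 26, 2, 105, 52, 141]
t=1: [134, 127, 127, 116, 132, 124, 122, 122, 118, 137, 127, 141]
t=2: [229, 229, 229, 227, 229, 228, 228, 228, 228, 229, 229, 230]
t=3: [43, 43, 43, 43, 43, 43, 43, 43, 43, 43, 43, 43]
t=4: [113, 113, 113, 113, 113, 113, 113, 113, 113, 113, 113, 113]
t=5: [215, 215, 215, 215, 215, 215, 215, 215, 215, 215, 215, 215]
t=6: [36, 36, 36, 36, 36, 36, 36, 36, 36, 36, 36, 36]
t=7: [103, 103, 103, 103, 103, 103, 103, 103, 103, 103, 103, 103]
t=8: [201, 201, 201, 201, 201, 201, 201, 201, 201, 201, 201, 201]
t=9: [28, 28, 28, 28, 28, 28, 28, 28, 28, 28, 28, 28]
t=10: [91, 91, 91, 91, 91, 91, 91, 91, 91, 91, 91, 91]
t=11: [183, 183, 183, 183, 183, 183, 183, 183, 183, 183, 183, 183]
t=12: [19, 19, 19, 19, 19, 19, 19, 19, 19, 19, 19, 19]
t=13: [78, 78, 78, 78, 78, 78, 78, 78, 78, 78, 78, 78]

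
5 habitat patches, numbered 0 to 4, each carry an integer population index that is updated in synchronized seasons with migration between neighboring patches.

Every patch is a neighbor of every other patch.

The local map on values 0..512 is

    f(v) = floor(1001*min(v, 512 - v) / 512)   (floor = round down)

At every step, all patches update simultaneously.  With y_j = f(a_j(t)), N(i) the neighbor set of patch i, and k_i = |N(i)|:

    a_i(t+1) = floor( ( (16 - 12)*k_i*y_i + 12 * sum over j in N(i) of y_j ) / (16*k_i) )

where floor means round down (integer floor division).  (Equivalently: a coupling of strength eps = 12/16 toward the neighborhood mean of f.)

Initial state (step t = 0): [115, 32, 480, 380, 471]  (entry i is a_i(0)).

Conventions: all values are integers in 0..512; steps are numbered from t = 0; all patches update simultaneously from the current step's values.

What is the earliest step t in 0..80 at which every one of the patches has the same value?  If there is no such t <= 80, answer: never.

Answer: 3
Key observation: Synchronization is absorbing here: once all patches are equal they stay equal, and step 3 is the first all-equal step.

Derivation:
t=0: [115, 32, 480, 380, 471]  (not all equal)
t=1: [142, 132, 132, 144, 133]  (not all equal)
t=2: [267, 266, 266, 267, 266]  (not all equal)
t=3: [479, 479, 479, 479, 479]  (all equal)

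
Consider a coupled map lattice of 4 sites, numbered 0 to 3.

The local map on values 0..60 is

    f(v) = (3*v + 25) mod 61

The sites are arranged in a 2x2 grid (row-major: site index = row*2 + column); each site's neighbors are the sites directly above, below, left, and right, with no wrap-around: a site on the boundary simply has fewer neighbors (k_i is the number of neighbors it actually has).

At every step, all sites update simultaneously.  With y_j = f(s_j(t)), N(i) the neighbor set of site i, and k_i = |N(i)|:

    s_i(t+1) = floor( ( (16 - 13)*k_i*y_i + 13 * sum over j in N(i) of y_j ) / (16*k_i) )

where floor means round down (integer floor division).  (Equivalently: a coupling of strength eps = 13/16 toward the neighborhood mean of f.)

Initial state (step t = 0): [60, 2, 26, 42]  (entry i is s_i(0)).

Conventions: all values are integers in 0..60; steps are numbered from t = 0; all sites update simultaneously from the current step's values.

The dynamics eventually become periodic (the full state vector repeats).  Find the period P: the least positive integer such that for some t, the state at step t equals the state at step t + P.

Answer: 10
Key observation: The state at step 36, [57, 57, 57, 57], reappears at step 46 — and no state repeats earlier — so the cycle the system enters has period 10.

Derivation:
t=0: [60, 2, 26, 42]
t=1: [33, 26, 28, 35]
t=2: [36, 11, 13, 38]
t=3: [26, 22, 11, 27]
t=4: [43, 40, 46, 44]
t=5: [32, 31, 34, 32]
t=6: [36, 59, 49, 36]
t=7: [30, 12, 18, 30]
t=8: [17, 43, 47, 17]
t=9: [33, 18, 20, 33]
t=10: [17, 5, 6, 17]
t=11: [36, 19, 20, 36]
t=12: [20, 12, 13, 20]
t=13: [5, 19, 20, 5]
t=14: [25, 36, 37, 25]
t=15: [17, 33, 34, 17]
t=16: [5, 12, 13, 5]
t=17: [8, 32, 33, 8]
t=18: [34, 51, 40, 34]
t=19: [33, 14, 8, 33]
t=20: [22, 2, 10, 22]
t=21: [40, 30, 34, 40]
t=22: [28, 28, 19, 28]
t=23: [37, 48, 42, 37]
t=24: [33, 20, 16, 33]
t=25: [15, 6, 3, 15]
t=26: [32, 15, 13, 32]
t=27: [16, 50, 49, 16]
t=28: [44, 19, 19, 44]
t=29: [23, 32, 32, 23]
t=30: [54, 38, 38, 54]
t=31: [14, 6, 6, 14]
t=32: [36, 12, 12, 36]
t=33: [2, 8, 8, 2]
t=34: [45, 34, 34, 45]
t=35: [11, 31, 31, 11]
t=36: [57, 57, 57, 57]
t=37: [13, 13, 13, 13]
t=38: [3, 3, 3, 3]
t=39: [34, 34, 34, 34]
t=40: [5, 5, 5, 5]
t=41: [40, 40, 40, 40]
t=42: [23, 23, 23, 23]
t=43: [33, 33, 33, 33]
t=44: [2, 2, 2, 2]
t=45: [31, 31, 31, 31]
t=46: [57, 57, 57, 57]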